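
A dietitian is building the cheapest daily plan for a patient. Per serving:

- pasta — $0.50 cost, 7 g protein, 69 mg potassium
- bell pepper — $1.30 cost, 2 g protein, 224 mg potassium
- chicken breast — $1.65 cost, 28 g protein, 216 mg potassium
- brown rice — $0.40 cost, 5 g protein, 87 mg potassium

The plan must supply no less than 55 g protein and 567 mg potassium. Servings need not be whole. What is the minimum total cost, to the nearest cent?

Two binding constraints pin down two serving amounts, so the optimal mix uses at most two foods. The candidates are each food alone (scaled to the tighter of protein/potassium) and each pair with both constraints tight.
pasta only: max(55/7, 567/69) = 8.217 servings → $4.11.
bell pepper only: max(55/2, 567/224) = 27.5 servings → $35.75.
chicken breast only: max(55/28, 567/216) = 2.625 servings → $4.33.
brown rice only: max(55/5, 567/87) = 11 servings → $4.40.
pasta + bell pepper with both tight: 7.822 servings and 0.1217 servings → $4.07.
pasta + chicken breast: the both-tight solution has a negative serving — not a feasible corner.
pasta + brown rice with both tight: 7.386 servings and 0.6591 servings → $3.96.
bell pepper + chicken breast with both tight: 0.6842 servings and 1.915 servings → $4.05.
bell pepper + brown rice with both targets exact would need a negative amount; discard.
chicken breast + brown rice with both tight: 1.438 servings and 2.947 servings → $3.55.
So the least-cost plan costs $3.55.

$3.55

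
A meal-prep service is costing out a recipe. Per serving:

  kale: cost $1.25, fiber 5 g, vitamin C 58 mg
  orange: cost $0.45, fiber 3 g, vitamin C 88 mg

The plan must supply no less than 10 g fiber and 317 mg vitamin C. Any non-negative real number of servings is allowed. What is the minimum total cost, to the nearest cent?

For a min-cost LP with two ≥-constraints, a basic feasible solution has at most two positive variables.
kale only: max(10/5, 317/58) = 5.466 servings → $6.83.
orange only: max(10/3, 317/88) = 3.602 servings → $1.62.
kale + orange with both targets exact would need a negative amount; discard.
The minimum over all feasible corners is $1.62.

$1.62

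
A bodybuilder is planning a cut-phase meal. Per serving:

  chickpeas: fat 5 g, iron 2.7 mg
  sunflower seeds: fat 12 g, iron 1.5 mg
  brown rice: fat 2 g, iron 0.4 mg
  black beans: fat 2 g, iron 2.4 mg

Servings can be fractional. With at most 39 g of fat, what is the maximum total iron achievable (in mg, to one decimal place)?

46.8 mg

Iron per g fat: black beans 1.2, chickpeas 0.54, brown rice 0.2, sunflower seeds 0.125.
With no serving limits, spend the whole fat allowance on black beans: 39 g / 2 g × 2.4 mg = 46.8 mg.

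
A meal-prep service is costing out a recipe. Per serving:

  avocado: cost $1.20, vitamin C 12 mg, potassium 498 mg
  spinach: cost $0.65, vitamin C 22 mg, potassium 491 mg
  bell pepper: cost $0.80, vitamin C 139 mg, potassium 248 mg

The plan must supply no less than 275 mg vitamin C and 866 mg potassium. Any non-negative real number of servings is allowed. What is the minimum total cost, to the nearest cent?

$2.02

Two binding constraints pin down two serving amounts, so the optimal mix uses at most two foods. The candidates are each food alone (scaled to the tighter of vitamin C/potassium) and each pair with both constraints tight.
avocado only: max(275/12, 866/498) = 22.92 servings → $27.50.
spinach only: max(275/22, 866/491) = 12.5 servings → $8.12.
bell pepper only: max(275/139, 866/248) = 3.492 servings → $2.79.
avocado + spinach: intersection lies outside the first quadrant.
avocado + bell pepper with both tight: 0.7876 servings and 1.91 servings → $2.47.
spinach + bell pepper with both tight: 0.8309 servings and 1.847 servings → $2.02.
So the least-cost plan costs $2.02.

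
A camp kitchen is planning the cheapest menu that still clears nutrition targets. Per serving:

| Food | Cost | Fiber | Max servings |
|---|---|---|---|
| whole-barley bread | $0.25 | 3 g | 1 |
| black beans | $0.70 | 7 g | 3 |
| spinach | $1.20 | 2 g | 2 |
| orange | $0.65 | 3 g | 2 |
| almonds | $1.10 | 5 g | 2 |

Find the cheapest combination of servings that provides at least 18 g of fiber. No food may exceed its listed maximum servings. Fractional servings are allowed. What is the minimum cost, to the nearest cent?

Cost per g of fiber: whole-barley bread $0.0833, black beans $0.1000, orange $0.2167, almonds $0.2200, spinach $0.6000.
Take 1 serving of whole-barley bread: +3.0 g fiber for $0.25 (total $0.25, still need 15.0 g).
Take 2.143 servings of black beans: +15.0 g fiber for $1.50 (total $1.75, still need 0.0 g).
Greedy by cheapest-per-g is optimal for a single linear constraint, so the minimum cost is $1.75.

$1.75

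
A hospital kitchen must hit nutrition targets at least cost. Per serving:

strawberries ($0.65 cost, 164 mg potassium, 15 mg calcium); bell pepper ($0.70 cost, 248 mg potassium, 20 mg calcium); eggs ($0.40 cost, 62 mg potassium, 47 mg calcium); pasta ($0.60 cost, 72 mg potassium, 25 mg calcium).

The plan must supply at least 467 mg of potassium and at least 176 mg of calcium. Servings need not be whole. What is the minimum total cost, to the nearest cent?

$2.06

Compare the cost at each extreme point of the feasible region.
strawberries only: max(467/164, 176/15) = 11.73 servings → $7.63.
bell pepper only: max(467/248, 176/20) = 8.8 servings → $6.16.
eggs only: max(467/62, 176/47) = 7.532 servings → $3.01.
pasta only: max(467/72, 176/25) = 7.04 servings → $4.22.
strawberries + bell pepper with both targets exact would need a negative amount; discard.
strawberries + eggs with both tight: 1.628 servings and 3.225 servings → $2.35.
strawberries + pasta: the both-tight solution has a negative serving — not a feasible corner.
bell pepper + eggs with both tight: 1.06 servings and 3.294 servings → $2.06.
bell pepper + pasta: intersection lies outside the first quadrant.
eggs + pasta with both tight: 0.5436 servings and 6.018 servings → $3.83.
Cheapest feasible corner: $2.06.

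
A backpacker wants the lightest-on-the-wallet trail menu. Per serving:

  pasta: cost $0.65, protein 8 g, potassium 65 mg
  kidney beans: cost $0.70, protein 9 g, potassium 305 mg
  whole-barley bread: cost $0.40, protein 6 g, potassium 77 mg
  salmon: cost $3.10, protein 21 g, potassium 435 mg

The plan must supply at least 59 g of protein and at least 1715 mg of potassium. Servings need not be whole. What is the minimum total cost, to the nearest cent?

Minimising a linear cost over {protein ≥ 59, potassium ≥ 1715, servings ≥ 0} — the optimum is at a vertex, using one or two foods.
pasta only: max(59/8, 1715/65) = 26.38 servings → $17.15.
kidney beans only: max(59/9, 1715/305) = 6.556 servings → $4.59.
whole-barley bread only: max(59/6, 1715/77) = 22.27 servings → $8.91.
salmon only: max(59/21, 1715/435) = 3.943 servings → $12.22.
pasta + kidney beans with both tight: 1.38 servings and 5.329 servings → $4.63.
pasta + whole-barley bread with both targets exact would need a negative amount; discard.
pasta + salmon: intersection lies outside the first quadrant.
kidney beans + whole-barley bread with both tight: 5.055 servings and 2.252 servings → $4.44.
kidney beans + salmon with both tight: 4.157 servings and 1.028 servings → $6.10.
whole-barley bread + salmon with both targets exact would need a negative amount; discard.
So the least-cost plan costs $4.44.

$4.44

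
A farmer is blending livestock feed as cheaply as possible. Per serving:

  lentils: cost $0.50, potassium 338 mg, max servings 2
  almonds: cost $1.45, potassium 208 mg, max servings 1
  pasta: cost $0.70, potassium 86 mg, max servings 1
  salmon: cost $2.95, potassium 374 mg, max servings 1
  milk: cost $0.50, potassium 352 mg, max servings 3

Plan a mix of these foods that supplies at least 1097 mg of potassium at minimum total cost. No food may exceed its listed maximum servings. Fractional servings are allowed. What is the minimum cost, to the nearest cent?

Cost per mg of potassium: milk $0.0014, lentils $0.0015, almonds $0.0070, salmon $0.0079, pasta $0.0081.
Take 3 servings of milk: +1056.0 mg potassium for $1.50 (total $1.50, still need 41.0 mg).
Take 0.1213 servings of lentils: +41.0 mg potassium for $0.06 (total $1.56, still need 0.0 mg).
Filling from the cheapest source first is optimal under one linear minimum: $1.56.

$1.56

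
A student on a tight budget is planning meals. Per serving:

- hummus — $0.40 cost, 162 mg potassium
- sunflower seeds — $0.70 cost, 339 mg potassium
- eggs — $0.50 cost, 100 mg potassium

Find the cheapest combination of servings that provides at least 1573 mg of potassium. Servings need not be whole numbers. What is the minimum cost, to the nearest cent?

$3.25

Cost per mg of potassium: sunflower seeds $0.0021, hummus $0.0025, eggs $0.0050.
With no serving limits, use only sunflower seeds: 1573 mg / 339 mg = 4.64 servings × $0.70 = $3.25.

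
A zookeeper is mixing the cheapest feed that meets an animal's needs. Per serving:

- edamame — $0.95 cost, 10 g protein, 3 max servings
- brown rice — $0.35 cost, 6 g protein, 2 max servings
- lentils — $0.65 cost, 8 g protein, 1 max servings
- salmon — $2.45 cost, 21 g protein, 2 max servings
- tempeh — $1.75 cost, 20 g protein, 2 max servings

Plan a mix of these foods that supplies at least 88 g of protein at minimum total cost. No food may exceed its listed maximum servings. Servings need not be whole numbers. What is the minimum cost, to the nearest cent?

$7.51

Cost per g of protein: brown rice $0.0583, lentils $0.0813, tempeh $0.0875, edamame $0.0950, salmon $0.1167.
Take 2 servings of brown rice: +12.0 g protein for $0.70 (total $0.70, still need 76.0 g).
Take 1 serving of lentils: +8.0 g protein for $0.65 (total $1.35, still need 68.0 g).
Take 2 servings of tempeh: +40.0 g protein for $3.50 (total $4.85, still need 28.0 g).
Take 2.8 servings of edamame: +28.0 g protein for $2.66 (total $7.51, still need 0.0 g).
Filling from the cheapest source first is optimal under one linear minimum: $7.51.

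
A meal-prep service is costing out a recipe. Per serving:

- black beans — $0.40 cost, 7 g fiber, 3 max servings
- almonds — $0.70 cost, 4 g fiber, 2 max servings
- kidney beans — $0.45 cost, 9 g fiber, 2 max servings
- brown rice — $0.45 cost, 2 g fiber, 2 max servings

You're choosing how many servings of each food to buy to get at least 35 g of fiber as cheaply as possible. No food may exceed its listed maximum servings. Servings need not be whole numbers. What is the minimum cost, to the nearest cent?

$1.87

Cost per g of fiber: kidney beans $0.0500, black beans $0.0571, almonds $0.1750, brown rice $0.2250.
Take 2 servings of kidney beans: +18.0 g fiber for $0.90 (total $0.90, still need 17.0 g).
Take 2.429 servings of black beans: +17.0 g fiber for $0.97 (total $1.87, still need 0.0 g).
Filling from the cheapest source first is optimal under one linear minimum: $1.87.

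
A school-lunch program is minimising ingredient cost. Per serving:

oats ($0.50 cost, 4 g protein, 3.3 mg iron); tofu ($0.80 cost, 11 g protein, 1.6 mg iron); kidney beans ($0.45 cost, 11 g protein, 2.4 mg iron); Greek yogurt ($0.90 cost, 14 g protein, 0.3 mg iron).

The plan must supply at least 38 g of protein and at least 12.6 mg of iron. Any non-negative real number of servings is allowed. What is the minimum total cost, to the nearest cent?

Check every corner: each single food scaled to meet both minima, and each pair solved so both constraints bind.
oats only: max(38/4, 12.6/3.3) = 9.5 servings → $4.75.
tofu only: max(38/11, 12.6/1.6) = 7.875 servings → $6.30.
kidney beans only: max(38/11, 12.6/2.4) = 5.25 servings → $2.36.
Greek yogurt only: max(38/14, 12.6/0.3) = 42 servings → $37.80.
oats + tofu with both tight: 2.602 servings and 2.508 servings → $3.31.
oats + kidney beans with both tight: 1.775 servings and 2.809 servings → $2.15.
oats + Greek yogurt with both tight: 3.667 servings and 1.667 servings → $3.33.
tofu + kidney beans with both targets exact would need a negative amount; discard.
tofu + Greek yogurt with both targets exact would need a negative amount; discard.
kidney beans + Greek yogurt with both targets exact would need a negative amount; discard.
The minimum over all feasible corners is $2.15.

$2.15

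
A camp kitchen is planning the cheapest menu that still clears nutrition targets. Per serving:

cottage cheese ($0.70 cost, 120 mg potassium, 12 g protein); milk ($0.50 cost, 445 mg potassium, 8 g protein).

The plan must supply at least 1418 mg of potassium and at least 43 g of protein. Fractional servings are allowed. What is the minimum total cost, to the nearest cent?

$2.60

With two linear requirements the optimum uses one or two foods; enumerate the corners.
cottage cheese only: max(1418/120, 43/12) = 11.82 servings → $8.27.
milk only: max(1418/445, 43/8) = 5.375 servings → $2.69.
cottage cheese + milk with both tight: 1.779 servings and 2.707 servings → $2.60.
Cheapest feasible corner: $2.60.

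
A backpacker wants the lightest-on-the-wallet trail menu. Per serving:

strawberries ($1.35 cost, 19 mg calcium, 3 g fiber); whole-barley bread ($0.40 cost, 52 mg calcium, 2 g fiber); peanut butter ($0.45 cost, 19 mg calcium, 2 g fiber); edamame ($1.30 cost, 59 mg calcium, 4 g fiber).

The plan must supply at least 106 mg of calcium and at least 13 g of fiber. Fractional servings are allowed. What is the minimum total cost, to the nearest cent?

$2.60

Two binding constraints pin down two serving amounts, so the optimal mix uses at most two foods. The candidates are each food alone (scaled to the tighter of calcium/fiber) and each pair with both constraints tight.
strawberries only: max(106/19, 13/3) = 5.579 servings → $7.53.
whole-barley bread only: max(106/52, 13/2) = 6.5 servings → $2.60.
peanut butter only: max(106/19, 13/2) = 6.5 servings → $2.92.
edamame only: max(106/59, 13/4) = 3.25 servings → $4.22.
strawberries + whole-barley bread with both tight: 3.932 servings and 0.6017 servings → $5.55.
strawberries + peanut butter with both tight: 1.842 servings and 3.737 servings → $4.17.
strawberries + edamame with both tight: 3.396 servings and 0.703 servings → $5.50.
whole-barley bread + peanut butter: intersection lies outside the first quadrant.
whole-barley bread + edamame: intersection lies outside the first quadrant.
peanut butter + edamame: the both-tight solution has a negative serving — not a feasible corner.
The minimum over all feasible corners is $2.60.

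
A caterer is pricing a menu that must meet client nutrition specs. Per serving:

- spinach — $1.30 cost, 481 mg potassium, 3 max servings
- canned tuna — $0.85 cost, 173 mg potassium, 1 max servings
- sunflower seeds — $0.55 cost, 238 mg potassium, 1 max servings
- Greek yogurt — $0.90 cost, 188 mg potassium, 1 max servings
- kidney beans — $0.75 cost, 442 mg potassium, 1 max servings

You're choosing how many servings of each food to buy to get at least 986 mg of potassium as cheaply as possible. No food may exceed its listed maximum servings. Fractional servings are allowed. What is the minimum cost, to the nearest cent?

$2.13

Cost per mg of potassium: kidney beans $0.0017, sunflower seeds $0.0023, spinach $0.0027, Greek yogurt $0.0048, canned tuna $0.0049.
Take 1 serving of kidney beans: +442.0 mg potassium for $0.75 (total $0.75, still need 544.0 mg).
Take 1 serving of sunflower seeds: +238.0 mg potassium for $0.55 (total $1.30, still need 306.0 mg).
Take 0.6362 servings of spinach: +306.0 mg potassium for $0.83 (total $2.13, still need 0.0 mg).
Filling from the cheapest source first is optimal under one linear minimum: $2.13.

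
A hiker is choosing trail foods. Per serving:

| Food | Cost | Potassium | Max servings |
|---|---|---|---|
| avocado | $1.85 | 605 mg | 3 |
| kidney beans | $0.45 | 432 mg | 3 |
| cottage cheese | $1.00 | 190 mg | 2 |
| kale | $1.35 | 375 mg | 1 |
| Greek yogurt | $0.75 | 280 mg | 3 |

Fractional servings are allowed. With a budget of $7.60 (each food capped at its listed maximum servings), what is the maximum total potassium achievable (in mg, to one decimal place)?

3444.1 mg

Potassium per dollar: kidney beans 960, Greek yogurt 373.3, avocado 327, kale 277.8, cottage cheese 190.
Take 3 servings of kidney beans: spends $1.35, +1296.0 mg potassium (running total 1296.0 mg).
Take 3 servings of Greek yogurt: spends $2.25, +840.0 mg potassium (running total 2136.0 mg).
Take 2.162 servings of avocado: spends $4.00, +1308.1 mg potassium (running total 3444.1 mg).
Greedy by best ratio exhausts the cost allowance optimally: 3444.1 mg.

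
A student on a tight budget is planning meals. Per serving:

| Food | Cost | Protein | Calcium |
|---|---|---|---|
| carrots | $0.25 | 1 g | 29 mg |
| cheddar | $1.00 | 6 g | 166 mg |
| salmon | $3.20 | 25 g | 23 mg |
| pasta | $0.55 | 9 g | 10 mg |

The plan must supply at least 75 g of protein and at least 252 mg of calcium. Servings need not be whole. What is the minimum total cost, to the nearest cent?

$5.25

Check every corner: each single food scaled to meet both minima, and each pair solved so both constraints bind.
carrots only: max(75/1, 252/29) = 75 servings → $18.75.
cheddar only: max(75/6, 252/166) = 12.5 servings → $12.50.
salmon only: max(75/25, 252/23) = 10.96 servings → $35.06.
pasta only: max(75/9, 252/10) = 25.2 servings → $13.86.
carrots + cheddar: the both-tight solution has a negative serving — not a feasible corner.
carrots + salmon with both tight: 6.517 servings and 2.739 servings → $10.40.
carrots + pasta with both tight: 6.048 servings and 7.661 servings → $5.73.
cheddar + salmon with both tight: 1.14 servings and 2.726 servings → $9.86.
cheddar + pasta with both tight: 1.059 servings and 7.628 servings → $5.25.
salmon + pasta: the both-tight solution has a negative serving — not a feasible corner.
The minimum over all feasible corners is $5.25.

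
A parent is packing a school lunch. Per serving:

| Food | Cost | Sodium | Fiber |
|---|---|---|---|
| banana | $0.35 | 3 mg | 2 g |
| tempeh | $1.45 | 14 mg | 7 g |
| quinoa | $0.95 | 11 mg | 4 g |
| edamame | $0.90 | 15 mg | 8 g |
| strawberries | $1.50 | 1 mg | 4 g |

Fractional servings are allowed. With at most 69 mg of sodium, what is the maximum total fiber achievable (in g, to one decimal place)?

276.0 g

Fiber per mg sodium: strawberries 4, banana 0.6667, edamame 0.5333, tempeh 0.5, quinoa 0.3636.
With no serving limits, spend the whole sodium allowance on strawberries: 69 mg / 1 mg × 4 g = 276.0 g.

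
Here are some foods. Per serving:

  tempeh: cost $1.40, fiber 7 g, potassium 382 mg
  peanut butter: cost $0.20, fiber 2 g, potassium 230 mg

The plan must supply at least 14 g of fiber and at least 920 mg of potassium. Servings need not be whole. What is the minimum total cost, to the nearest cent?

The cheapest plan sits at a corner of the feasible region — with two constraints it uses at most two foods.
tempeh only: max(14/7, 920/382) = 2.408 servings → $3.37.
peanut butter only: max(14/2, 920/230) = 7 servings → $1.40.
tempeh + peanut butter with both tight: 1.631 servings and 1.291 servings → $2.54.
So the least-cost plan costs $1.40.

$1.40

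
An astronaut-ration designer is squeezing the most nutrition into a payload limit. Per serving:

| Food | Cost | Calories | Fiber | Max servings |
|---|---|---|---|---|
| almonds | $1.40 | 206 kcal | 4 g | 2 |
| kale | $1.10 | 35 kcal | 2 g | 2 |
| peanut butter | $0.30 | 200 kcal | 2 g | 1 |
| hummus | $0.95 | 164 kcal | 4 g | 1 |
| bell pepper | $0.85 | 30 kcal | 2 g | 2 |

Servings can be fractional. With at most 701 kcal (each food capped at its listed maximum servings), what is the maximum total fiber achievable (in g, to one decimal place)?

19.9 g

Fiber per kcal: bell pepper 0.06667, kale 0.05714, hummus 0.02439, almonds 0.01942, peanut butter 0.01.
Take 2 servings of bell pepper: uses 60 kcal, +4.0 g fiber (running total 4.0 g).
Take 2 servings of kale: uses 70 kcal, +4.0 g fiber (running total 8.0 g).
Take 1 serving of hummus: uses 164 kcal, +4.0 g fiber (running total 12.0 g).
Take 1.976 servings of almonds: uses 407 kcal, +7.9 g fiber (running total 19.9 g).
Filling greedily by fiber-per-kcal is optimal for one linear limit, giving 19.9 g.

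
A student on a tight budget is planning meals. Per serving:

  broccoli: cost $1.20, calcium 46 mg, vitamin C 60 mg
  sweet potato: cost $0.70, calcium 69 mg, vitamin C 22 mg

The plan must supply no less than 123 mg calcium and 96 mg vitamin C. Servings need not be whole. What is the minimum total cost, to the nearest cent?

This is a tiny linear program; its minimum lies at a vertex of the feasible set. List the vertices and price them.
broccoli only: max(123/46, 96/60) = 2.674 servings → $3.21.
sweet potato only: max(123/69, 96/22) = 4.364 servings → $3.05.
broccoli + sweet potato with both tight: 1.253 servings and 0.9476 servings → $2.17.
The minimum over all feasible corners is $2.17.

$2.17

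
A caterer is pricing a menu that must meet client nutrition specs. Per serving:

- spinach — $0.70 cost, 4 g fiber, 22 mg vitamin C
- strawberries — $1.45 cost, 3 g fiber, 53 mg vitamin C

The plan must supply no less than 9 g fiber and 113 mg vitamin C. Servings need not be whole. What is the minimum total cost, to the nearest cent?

$3.18

Check every corner: each single food scaled to meet both minima, and each pair solved so both constraints bind.
spinach only: max(9/4, 113/22) = 5.136 servings → $3.60.
strawberries only: max(9/3, 113/53) = 3 servings → $4.35.
spinach + strawberries with both tight: 0.9452 servings and 1.74 servings → $3.18.
The minimum over all feasible corners is $3.18.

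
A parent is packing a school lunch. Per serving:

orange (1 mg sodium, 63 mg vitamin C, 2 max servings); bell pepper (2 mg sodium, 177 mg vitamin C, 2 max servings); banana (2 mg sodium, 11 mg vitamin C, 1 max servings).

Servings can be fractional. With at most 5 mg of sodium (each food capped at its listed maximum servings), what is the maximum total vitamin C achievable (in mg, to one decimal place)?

Vitamin C per mg sodium: bell pepper 88.5, orange 63, banana 5.5.
Take 2 servings of bell pepper: uses 4 mg sodium, +354.0 mg vitamin C (running total 354.0 mg).
Take 1 serving of orange: uses 1 mg sodium, +63.0 mg vitamin C (running total 417.0 mg).
Filling greedily by vitamin C-per-mg sodium is optimal for one linear limit, giving 417.0 mg.

417.0 mg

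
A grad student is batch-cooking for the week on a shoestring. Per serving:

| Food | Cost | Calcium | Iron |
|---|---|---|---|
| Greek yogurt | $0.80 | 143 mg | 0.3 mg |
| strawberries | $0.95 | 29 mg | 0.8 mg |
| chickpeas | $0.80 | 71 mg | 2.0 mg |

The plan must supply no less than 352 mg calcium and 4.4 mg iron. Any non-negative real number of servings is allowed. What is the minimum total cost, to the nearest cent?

$2.77

At the optimum either one food covers both requirements or two foods hit both targets exactly; no other combination can be cheaper.
Greek yogurt only: max(352/143, 4.4/0.3) = 14.67 servings → $11.73.
strawberries only: max(352/29, 4.4/0.8) = 12.14 servings → $11.53.
chickpeas only: max(352/71, 4.4/2.0) = 4.958 servings → $3.97.
Greek yogurt + strawberries with both tight: 1.457 servings and 4.954 servings → $5.87.
Greek yogurt + chickpeas with both tight: 1.479 servings and 1.978 servings → $2.77.
strawberries + chickpeas: intersection lies outside the first quadrant.
So the least-cost plan costs $2.77.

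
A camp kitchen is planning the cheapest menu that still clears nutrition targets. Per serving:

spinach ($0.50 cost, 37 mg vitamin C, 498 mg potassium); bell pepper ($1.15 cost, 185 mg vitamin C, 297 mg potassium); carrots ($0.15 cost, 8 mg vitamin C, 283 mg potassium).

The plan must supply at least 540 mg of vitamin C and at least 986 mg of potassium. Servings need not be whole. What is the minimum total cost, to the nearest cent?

$3.40

Two binding constraints pin down two serving amounts, so the optimal mix uses at most two foods. The candidates are each food alone (scaled to the tighter of vitamin C/potassium) and each pair with both constraints tight.
spinach only: max(540/37, 986/498) = 14.59 servings → $7.30.
bell pepper only: max(540/185, 986/297) = 3.32 servings → $3.82.
carrots only: max(540/8, 986/283) = 67.5 servings → $10.12.
spinach + bell pepper with both tight: 0.2715 servings and 2.865 servings → $3.43.
spinach + carrots: intersection lies outside the first quadrant.
bell pepper + carrots with both tight: 2.9 servings and 0.4408 servings → $3.40.
Cheapest feasible corner: $3.40.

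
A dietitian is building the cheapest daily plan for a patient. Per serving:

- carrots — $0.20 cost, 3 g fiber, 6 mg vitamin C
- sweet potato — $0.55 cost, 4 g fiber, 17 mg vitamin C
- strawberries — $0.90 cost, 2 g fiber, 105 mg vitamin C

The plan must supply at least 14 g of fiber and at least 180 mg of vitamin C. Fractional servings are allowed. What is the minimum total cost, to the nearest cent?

$2.09

An LP optimum is at a vertex; with two nutrient constraints at most two foods are used. Check each candidate.
carrots only: max(14/3, 180/6) = 30 servings → $6.00.
sweet potato only: max(14/4, 180/17) = 10.59 servings → $5.82.
strawberries only: max(14/2, 180/105) = 7 servings → $6.30.
carrots + sweet potato: intersection lies outside the first quadrant.
carrots + strawberries with both tight: 3.663 servings and 1.505 servings → $2.09.
sweet potato + strawberries with both tight: 2.876 servings and 1.249 servings → $2.71.
Cheapest feasible corner: $2.09.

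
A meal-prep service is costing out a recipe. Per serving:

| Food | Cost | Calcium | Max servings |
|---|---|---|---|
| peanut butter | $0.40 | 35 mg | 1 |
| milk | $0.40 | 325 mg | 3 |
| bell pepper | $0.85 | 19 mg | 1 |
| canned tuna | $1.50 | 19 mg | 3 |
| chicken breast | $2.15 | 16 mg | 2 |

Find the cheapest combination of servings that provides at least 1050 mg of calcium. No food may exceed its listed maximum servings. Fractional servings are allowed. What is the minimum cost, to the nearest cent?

$4.11

Cost per mg of calcium: milk $0.0012, peanut butter $0.0114, bell pepper $0.0447, canned tuna $0.0789, chicken breast $0.1344.
Take 3 servings of milk: +975.0 mg calcium for $1.20 (total $1.20, still need 75.0 mg).
Take 1 serving of peanut butter: +35.0 mg calcium for $0.40 (total $1.60, still need 40.0 mg).
Take 1 serving of bell pepper: +19.0 mg calcium for $0.85 (total $2.45, still need 21.0 mg).
Take 1.105 servings of canned tuna: +21.0 mg calcium for $1.66 (total $4.11, still need 0.0 mg).
Greedy by cheapest-per-mg is optimal for a single linear constraint, so the minimum cost is $4.11.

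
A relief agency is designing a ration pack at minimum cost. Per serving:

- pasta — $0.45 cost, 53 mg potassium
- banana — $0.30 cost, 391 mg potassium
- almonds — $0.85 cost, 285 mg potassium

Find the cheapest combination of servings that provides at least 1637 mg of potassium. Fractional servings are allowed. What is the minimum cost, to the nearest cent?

Cost per mg of potassium: banana $0.0008, almonds $0.0030, pasta $0.0085.
With no serving limits, use only banana: 1637 mg / 391 mg = 4.187 servings × $0.30 = $1.26.

$1.26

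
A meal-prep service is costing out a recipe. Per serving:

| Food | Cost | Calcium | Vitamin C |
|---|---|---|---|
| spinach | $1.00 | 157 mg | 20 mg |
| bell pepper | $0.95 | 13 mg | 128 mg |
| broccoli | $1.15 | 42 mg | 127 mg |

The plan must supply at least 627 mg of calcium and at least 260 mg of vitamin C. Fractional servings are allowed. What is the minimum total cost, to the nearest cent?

spinach only: max(627/157, 260/20) = 13 servings → $13.00.
bell pepper only: max(627/13, 260/128) = 48.23 servings → $45.82.
broccoli only: max(627/42, 260/127) = 14.93 servings → $17.17.
spinach + bell pepper with both tight: 3.876 servings and 1.426 servings → $5.23.
spinach + broccoli with both tight: 3.598 servings and 1.481 servings → $5.30.
bell pepper + broccoli: the both-tight solution has a negative serving — not a feasible corner.
So the least-cost plan costs $5.23.

$5.23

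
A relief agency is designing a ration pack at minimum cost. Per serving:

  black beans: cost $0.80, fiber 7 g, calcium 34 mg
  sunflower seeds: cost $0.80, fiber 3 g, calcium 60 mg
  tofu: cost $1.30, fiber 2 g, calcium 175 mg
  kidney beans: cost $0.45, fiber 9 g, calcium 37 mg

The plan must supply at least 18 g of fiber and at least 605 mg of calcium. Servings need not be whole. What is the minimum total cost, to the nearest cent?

$4.72

black beans only: max(18/7, 605/34) = 17.79 servings → $14.24.
sunflower seeds only: max(18/3, 605/60) = 10.08 servings → $8.07.
tofu only: max(18/2, 605/175) = 9 servings → $11.70.
kidney beans only: max(18/9, 605/37) = 16.35 servings → $7.36.
black beans + sunflower seeds: the both-tight solution has a negative serving — not a feasible corner.
black beans + tofu with both tight: 1.677 servings and 3.131 servings → $5.41.
black beans + kidney beans with both targets exact would need a negative amount; discard.
sunflower seeds + tofu with both tight: 4.79 servings and 1.815 servings → $6.19.
sunflower seeds + kidney beans: intersection lies outside the first quadrant.
tofu + kidney beans with both tight: 3.184 servings and 1.292 servings → $4.72.
Cheapest feasible corner: $4.72.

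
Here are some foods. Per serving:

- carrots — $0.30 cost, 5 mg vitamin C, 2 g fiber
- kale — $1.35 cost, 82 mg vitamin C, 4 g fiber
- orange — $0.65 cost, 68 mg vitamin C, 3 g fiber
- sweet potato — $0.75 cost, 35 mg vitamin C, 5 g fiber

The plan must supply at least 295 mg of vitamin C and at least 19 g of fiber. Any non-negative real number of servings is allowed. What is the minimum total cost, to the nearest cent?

$3.54

The cheapest plan sits at a corner of the feasible region — with two constraints it uses at most two foods.
carrots only: max(295/5, 19/2) = 59 servings → $17.70.
kale only: max(295/82, 19/4) = 4.75 servings → $6.41.
orange only: max(295/68, 19/3) = 6.333 servings → $4.12.
sweet potato only: max(295/35, 19/5) = 8.429 servings → $6.32.
carrots + kale with both tight: 2.625 servings and 3.438 servings → $5.43.
carrots + orange with both tight: 3.364 servings and 4.091 servings → $3.67.
carrots + sweet potato: the both-tight solution has a negative serving — not a feasible corner.
kale + orange: the both-tight solution has a negative serving — not a feasible corner.
kale + sweet potato with both tight: 3 servings and 1.4 servings → $5.10.
orange + sweet potato with both tight: 3.447 servings and 1.732 servings → $3.54.
Cheapest feasible corner: $3.54.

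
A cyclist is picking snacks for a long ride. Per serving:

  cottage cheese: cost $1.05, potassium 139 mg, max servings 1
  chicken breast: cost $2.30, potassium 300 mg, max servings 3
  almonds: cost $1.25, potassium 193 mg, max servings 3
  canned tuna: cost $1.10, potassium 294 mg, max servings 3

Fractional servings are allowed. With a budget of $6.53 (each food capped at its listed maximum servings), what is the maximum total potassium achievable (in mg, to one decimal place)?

1380.7 mg

Potassium per dollar: canned tuna 267.3, almonds 154.4, cottage cheese 132.4, chicken breast 130.4.
Take 3 servings of canned tuna: spends $3.30, +882.0 mg potassium (running total 882.0 mg).
Take 2.584 servings of almonds: spends $3.23, +498.7 mg potassium (running total 1380.7 mg).
Greedy by best ratio exhausts the cost allowance optimally: 1380.7 mg.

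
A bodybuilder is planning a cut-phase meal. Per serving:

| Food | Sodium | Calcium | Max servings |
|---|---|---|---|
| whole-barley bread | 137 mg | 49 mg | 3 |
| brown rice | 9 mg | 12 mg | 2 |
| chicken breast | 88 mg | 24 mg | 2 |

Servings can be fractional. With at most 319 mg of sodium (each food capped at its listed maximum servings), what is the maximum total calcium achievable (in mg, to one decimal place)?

131.7 mg

Calcium per mg sodium: brown rice 1.333, whole-barley bread 0.3577, chicken breast 0.2727.
Take 2 servings of brown rice: uses 18 mg sodium, +24.0 mg calcium (running total 24.0 mg).
Take 2.197 servings of whole-barley bread: uses 301 mg sodium, +107.7 mg calcium (running total 131.7 mg).
Greedy by best ratio exhausts the sodium allowance optimally: 131.7 mg.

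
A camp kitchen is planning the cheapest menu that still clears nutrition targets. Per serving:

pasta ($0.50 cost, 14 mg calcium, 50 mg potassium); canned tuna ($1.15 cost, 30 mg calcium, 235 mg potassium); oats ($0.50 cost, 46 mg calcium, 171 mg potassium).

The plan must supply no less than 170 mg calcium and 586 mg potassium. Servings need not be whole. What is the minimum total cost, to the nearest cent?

$1.85

The cheapest plan sits at a corner of the feasible region — with two constraints it uses at most two foods.
pasta only: max(170/14, 586/50) = 12.14 servings → $6.07.
canned tuna only: max(170/30, 586/235) = 5.667 servings → $6.52.
oats only: max(170/46, 586/171) = 3.696 servings → $1.85.
pasta + canned tuna with both targets exact would need a negative amount; discard.
pasta + oats: intersection lies outside the first quadrant.
canned tuna + oats with both targets exact would need a negative amount; discard.
So the least-cost plan costs $1.85.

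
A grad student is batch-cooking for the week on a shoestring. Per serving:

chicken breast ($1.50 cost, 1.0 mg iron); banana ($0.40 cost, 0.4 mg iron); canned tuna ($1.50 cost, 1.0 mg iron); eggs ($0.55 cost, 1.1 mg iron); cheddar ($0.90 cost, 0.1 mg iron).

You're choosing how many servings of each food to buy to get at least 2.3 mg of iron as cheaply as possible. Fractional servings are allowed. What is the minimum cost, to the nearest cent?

Cost per mg of iron: eggs $0.5000, banana $1.0000, chicken breast $1.5000, canned tuna $1.5000, cheddar $9.0000.
With no serving limits, use only eggs: 2.3 mg / 1.1 mg = 2.091 servings × $0.55 = $1.15.

$1.15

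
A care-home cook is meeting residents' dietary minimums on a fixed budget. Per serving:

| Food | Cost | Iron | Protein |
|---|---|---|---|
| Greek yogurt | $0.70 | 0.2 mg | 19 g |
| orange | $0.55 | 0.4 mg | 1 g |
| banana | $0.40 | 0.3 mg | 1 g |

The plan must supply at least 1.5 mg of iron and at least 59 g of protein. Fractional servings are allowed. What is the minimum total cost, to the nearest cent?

Minimising a linear cost over {iron ≥ 1.5, protein ≥ 59, servings ≥ 0} — the optimum is at a vertex, using one or two foods.
Greek yogurt only: max(1.5/0.2, 59/19) = 7.5 servings → $5.25.
orange only: max(1.5/0.4, 59/1) = 59 servings → $32.45.
banana only: max(1.5/0.3, 59/1) = 59 servings → $23.60.
Greek yogurt + orange with both tight: 2.986 servings and 2.257 servings → $3.33.
Greek yogurt + banana with both tight: 2.945 servings and 3.036 servings → $3.28.
orange + banana: intersection lies outside the first quadrant.
The minimum over all feasible corners is $3.28.

$3.28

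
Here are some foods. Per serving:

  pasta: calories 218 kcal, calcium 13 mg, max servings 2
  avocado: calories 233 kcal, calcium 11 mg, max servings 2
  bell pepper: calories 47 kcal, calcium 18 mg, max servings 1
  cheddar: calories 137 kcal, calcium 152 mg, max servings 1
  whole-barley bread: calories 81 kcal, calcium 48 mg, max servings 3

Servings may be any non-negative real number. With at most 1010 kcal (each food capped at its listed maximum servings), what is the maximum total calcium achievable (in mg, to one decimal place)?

346.9 mg

Calcium per kcal: cheddar 1.109, whole-barley bread 0.5926, bell pepper 0.383, pasta 0.05963, avocado 0.04721.
Take 1 serving of cheddar: uses 137 kcal, +152.0 mg calcium (running total 152.0 mg).
Take 3 servings of whole-barley bread: uses 243 kcal, +144.0 mg calcium (running total 296.0 mg).
Take 1 serving of bell pepper: uses 47 kcal, +18.0 mg calcium (running total 314.0 mg).
Take 2 servings of pasta: uses 436 kcal, +26.0 mg calcium (running total 340.0 mg).
Take 0.6309 servings of avocado: uses 147 kcal, +6.9 mg calcium (running total 346.9 mg).
Filling greedily by calcium-per-kcal is optimal for one linear limit, giving 346.9 mg.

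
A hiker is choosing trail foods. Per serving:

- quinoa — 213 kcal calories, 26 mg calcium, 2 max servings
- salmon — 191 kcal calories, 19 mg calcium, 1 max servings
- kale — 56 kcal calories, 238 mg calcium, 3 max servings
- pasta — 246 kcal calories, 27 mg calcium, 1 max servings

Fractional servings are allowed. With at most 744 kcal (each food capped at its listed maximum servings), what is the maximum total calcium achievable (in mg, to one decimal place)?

Calcium per kcal: kale 4.25, quinoa 0.1221, pasta 0.1098, salmon 0.09948.
Take 3 servings of kale: uses 168 kcal, +714.0 mg calcium (running total 714.0 mg).
Take 2 servings of quinoa: uses 426 kcal, +52.0 mg calcium (running total 766.0 mg).
Take 0.6098 servings of pasta: uses 150 kcal, +16.5 mg calcium (running total 782.5 mg).
Filling greedily by calcium-per-kcal is optimal for one linear limit, giving 782.5 mg.

782.5 mg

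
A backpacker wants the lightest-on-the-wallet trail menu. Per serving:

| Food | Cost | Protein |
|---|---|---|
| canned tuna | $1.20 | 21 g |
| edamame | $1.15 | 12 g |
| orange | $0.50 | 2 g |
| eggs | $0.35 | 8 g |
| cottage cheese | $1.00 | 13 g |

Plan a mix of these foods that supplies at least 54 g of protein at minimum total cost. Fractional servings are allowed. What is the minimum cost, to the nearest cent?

Cost per g of protein: eggs $0.0437, canned tuna $0.0571, cottage cheese $0.0769, edamame $0.0958, orange $0.2500.
With no serving limits, use only eggs: 54 g / 8 g = 6.75 servings × $0.35 = $2.36.

$2.36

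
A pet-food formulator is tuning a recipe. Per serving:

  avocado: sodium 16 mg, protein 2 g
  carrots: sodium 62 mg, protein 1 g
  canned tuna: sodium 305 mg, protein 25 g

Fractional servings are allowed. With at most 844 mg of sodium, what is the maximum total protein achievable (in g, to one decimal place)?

Protein per mg sodium: avocado 0.125, canned tuna 0.08197, carrots 0.01613.
With no serving limits, spend the whole sodium allowance on avocado: 844 mg / 16 mg × 2 g = 105.5 g.

105.5 g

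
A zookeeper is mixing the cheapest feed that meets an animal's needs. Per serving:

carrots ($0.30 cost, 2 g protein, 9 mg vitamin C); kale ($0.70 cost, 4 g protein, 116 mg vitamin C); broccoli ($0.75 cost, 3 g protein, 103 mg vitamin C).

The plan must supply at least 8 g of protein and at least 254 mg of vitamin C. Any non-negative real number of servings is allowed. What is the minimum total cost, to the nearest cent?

With two linear requirements the optimum uses one or two foods; enumerate the corners.
carrots only: max(8/2, 254/9) = 28.22 servings → $8.47.
kale only: max(8/4, 254/116) = 2.19 servings → $1.53.
broccoli only: max(8/3, 254/103) = 2.667 servings → $2.00.
carrots + kale: the both-tight solution has a negative serving — not a feasible corner.
carrots + broccoli with both tight: 0.3464 servings and 2.436 servings → $1.93.
kale + broccoli with both tight: 0.9688 servings and 1.375 servings → $1.71.
The minimum over all feasible corners is $1.53.

$1.53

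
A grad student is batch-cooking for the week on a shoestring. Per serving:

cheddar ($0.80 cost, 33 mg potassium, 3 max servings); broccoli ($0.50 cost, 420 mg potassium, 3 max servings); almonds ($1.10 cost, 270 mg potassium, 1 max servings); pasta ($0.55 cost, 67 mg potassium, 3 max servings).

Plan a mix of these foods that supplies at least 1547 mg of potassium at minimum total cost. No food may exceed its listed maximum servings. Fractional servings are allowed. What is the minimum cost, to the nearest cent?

$2.74

Cost per mg of potassium: broccoli $0.0012, almonds $0.0041, pasta $0.0082, cheddar $0.0242.
Take 3 servings of broccoli: +1260.0 mg potassium for $1.50 (total $1.50, still need 287.0 mg).
Take 1 serving of almonds: +270.0 mg potassium for $1.10 (total $2.60, still need 17.0 mg).
Take 0.2537 servings of pasta: +17.0 mg potassium for $0.14 (total $2.74, still need 0.0 mg).
Greedy by cheapest-per-mg is optimal for a single linear constraint, so the minimum cost is $2.74.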